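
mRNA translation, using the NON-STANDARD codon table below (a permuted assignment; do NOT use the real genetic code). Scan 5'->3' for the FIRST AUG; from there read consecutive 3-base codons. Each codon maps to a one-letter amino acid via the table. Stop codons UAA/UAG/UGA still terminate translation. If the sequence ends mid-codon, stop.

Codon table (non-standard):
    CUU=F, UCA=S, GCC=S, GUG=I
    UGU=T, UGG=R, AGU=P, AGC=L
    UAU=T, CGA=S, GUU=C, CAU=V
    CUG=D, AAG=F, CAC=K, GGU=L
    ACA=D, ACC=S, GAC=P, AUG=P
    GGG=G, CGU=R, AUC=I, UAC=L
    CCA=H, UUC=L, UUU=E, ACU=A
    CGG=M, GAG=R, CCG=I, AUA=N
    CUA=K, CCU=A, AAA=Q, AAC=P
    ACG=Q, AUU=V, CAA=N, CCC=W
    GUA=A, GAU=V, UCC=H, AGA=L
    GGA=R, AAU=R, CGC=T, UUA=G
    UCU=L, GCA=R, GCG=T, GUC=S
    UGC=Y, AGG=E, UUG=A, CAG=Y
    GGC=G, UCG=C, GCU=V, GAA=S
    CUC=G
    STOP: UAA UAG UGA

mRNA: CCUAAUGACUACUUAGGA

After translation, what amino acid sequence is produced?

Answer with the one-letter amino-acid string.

Answer: PAA

Derivation:
start AUG at pos 4
pos 4: AUG -> P; peptide=P
pos 7: ACU -> A; peptide=PA
pos 10: ACU -> A; peptide=PAA
pos 13: UAG -> STOP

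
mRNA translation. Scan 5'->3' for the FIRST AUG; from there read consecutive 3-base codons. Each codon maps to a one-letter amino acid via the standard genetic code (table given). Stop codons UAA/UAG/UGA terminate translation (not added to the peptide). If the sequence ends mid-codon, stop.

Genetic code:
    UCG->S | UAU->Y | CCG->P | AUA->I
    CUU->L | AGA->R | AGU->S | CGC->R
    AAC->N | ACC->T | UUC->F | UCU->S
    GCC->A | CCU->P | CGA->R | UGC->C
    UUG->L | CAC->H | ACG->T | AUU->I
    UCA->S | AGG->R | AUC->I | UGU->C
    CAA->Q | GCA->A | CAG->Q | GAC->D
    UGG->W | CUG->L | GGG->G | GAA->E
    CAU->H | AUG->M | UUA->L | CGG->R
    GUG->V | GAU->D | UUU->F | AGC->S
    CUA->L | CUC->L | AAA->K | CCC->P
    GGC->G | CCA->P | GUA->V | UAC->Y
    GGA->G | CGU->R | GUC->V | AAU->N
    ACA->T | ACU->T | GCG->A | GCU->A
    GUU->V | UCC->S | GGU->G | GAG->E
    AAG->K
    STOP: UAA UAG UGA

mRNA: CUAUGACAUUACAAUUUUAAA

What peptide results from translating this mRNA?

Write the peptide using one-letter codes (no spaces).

start AUG at pos 2
pos 2: AUG -> M; peptide=M
pos 5: ACA -> T; peptide=MT
pos 8: UUA -> L; peptide=MTL
pos 11: CAA -> Q; peptide=MTLQ
pos 14: UUU -> F; peptide=MTLQF
pos 17: UAA -> STOP

Answer: MTLQF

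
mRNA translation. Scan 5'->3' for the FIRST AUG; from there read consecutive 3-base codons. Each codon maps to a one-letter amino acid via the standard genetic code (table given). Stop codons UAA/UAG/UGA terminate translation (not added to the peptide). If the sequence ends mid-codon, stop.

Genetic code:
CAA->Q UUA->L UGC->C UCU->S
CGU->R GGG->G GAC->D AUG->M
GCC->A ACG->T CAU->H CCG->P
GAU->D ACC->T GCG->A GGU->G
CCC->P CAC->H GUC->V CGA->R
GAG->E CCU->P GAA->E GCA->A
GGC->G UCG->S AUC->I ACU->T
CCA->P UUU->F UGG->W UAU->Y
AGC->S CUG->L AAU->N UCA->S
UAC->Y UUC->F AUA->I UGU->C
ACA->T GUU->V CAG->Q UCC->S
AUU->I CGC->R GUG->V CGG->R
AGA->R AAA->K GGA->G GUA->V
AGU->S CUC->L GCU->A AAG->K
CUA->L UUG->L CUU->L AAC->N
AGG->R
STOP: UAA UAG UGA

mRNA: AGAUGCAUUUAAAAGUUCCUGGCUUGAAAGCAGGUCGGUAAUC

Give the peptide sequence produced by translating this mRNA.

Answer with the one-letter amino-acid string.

Answer: MHLKVPGLKAGR

Derivation:
start AUG at pos 2
pos 2: AUG -> M; peptide=M
pos 5: CAU -> H; peptide=MH
pos 8: UUA -> L; peptide=MHL
pos 11: AAA -> K; peptide=MHLK
pos 14: GUU -> V; peptide=MHLKV
pos 17: CCU -> P; peptide=MHLKVP
pos 20: GGC -> G; peptide=MHLKVPG
pos 23: UUG -> L; peptide=MHLKVPGL
pos 26: AAA -> K; peptide=MHLKVPGLK
pos 29: GCA -> A; peptide=MHLKVPGLKA
pos 32: GGU -> G; peptide=MHLKVPGLKAG
pos 35: CGG -> R; peptide=MHLKVPGLKAGR
pos 38: UAA -> STOP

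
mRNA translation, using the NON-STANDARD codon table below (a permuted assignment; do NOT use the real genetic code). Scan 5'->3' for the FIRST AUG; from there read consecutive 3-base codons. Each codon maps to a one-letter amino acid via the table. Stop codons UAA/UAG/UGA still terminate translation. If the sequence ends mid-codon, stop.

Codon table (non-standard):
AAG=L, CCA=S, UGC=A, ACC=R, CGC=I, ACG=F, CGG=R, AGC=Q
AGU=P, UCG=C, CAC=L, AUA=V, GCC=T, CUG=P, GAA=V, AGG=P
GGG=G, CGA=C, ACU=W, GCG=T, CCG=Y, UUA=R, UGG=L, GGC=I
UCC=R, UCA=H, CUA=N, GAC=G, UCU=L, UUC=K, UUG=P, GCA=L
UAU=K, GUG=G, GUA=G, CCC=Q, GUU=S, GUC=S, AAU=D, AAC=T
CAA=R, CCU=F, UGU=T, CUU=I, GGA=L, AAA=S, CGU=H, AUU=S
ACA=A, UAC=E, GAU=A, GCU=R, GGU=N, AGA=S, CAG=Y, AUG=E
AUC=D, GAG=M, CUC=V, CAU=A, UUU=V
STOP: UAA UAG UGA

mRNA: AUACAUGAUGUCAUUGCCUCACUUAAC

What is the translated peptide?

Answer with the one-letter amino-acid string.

Answer: EEHPFLR

Derivation:
start AUG at pos 4
pos 4: AUG -> E; peptide=E
pos 7: AUG -> E; peptide=EE
pos 10: UCA -> H; peptide=EEH
pos 13: UUG -> P; peptide=EEHP
pos 16: CCU -> F; peptide=EEHPF
pos 19: CAC -> L; peptide=EEHPFL
pos 22: UUA -> R; peptide=EEHPFLR
pos 25: only 2 nt remain (<3), stop (end of mRNA)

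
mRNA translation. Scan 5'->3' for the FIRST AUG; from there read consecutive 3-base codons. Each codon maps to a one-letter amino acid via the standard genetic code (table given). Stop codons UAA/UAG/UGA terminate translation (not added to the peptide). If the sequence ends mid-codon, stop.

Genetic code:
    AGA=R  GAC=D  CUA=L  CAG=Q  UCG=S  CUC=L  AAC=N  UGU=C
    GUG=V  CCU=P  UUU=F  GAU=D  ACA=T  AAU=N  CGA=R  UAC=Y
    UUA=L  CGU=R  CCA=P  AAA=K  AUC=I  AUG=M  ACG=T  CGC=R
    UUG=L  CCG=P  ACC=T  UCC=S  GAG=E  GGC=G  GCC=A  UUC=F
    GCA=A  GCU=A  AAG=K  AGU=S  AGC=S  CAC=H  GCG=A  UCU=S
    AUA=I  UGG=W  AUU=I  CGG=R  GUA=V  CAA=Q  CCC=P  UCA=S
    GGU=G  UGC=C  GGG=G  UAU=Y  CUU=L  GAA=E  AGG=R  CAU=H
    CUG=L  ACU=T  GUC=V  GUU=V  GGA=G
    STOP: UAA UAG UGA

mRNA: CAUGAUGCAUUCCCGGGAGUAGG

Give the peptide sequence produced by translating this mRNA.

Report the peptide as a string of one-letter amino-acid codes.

Answer: MMHSRE

Derivation:
start AUG at pos 1
pos 1: AUG -> M; peptide=M
pos 4: AUG -> M; peptide=MM
pos 7: CAU -> H; peptide=MMH
pos 10: UCC -> S; peptide=MMHS
pos 13: CGG -> R; peptide=MMHSR
pos 16: GAG -> E; peptide=MMHSRE
pos 19: UAG -> STOP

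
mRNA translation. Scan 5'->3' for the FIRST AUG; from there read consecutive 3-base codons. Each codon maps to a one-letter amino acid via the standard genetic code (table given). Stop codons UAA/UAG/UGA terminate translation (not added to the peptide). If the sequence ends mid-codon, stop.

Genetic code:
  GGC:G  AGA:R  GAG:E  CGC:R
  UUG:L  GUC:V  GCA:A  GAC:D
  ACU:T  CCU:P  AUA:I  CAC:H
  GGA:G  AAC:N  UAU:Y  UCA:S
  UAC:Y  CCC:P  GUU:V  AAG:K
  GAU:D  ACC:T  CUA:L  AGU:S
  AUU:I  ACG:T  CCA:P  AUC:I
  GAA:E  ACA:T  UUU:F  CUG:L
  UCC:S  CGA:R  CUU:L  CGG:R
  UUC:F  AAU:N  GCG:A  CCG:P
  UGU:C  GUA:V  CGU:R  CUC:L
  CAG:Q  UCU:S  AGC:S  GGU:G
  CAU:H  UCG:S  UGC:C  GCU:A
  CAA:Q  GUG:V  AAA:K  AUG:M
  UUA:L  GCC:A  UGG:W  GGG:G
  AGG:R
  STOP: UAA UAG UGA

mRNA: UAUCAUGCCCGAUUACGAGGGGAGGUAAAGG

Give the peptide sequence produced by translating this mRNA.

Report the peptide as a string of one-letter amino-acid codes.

Answer: MPDYEGR

Derivation:
start AUG at pos 4
pos 4: AUG -> M; peptide=M
pos 7: CCC -> P; peptide=MP
pos 10: GAU -> D; peptide=MPD
pos 13: UAC -> Y; peptide=MPDY
pos 16: GAG -> E; peptide=MPDYE
pos 19: GGG -> G; peptide=MPDYEG
pos 22: AGG -> R; peptide=MPDYEGR
pos 25: UAA -> STOP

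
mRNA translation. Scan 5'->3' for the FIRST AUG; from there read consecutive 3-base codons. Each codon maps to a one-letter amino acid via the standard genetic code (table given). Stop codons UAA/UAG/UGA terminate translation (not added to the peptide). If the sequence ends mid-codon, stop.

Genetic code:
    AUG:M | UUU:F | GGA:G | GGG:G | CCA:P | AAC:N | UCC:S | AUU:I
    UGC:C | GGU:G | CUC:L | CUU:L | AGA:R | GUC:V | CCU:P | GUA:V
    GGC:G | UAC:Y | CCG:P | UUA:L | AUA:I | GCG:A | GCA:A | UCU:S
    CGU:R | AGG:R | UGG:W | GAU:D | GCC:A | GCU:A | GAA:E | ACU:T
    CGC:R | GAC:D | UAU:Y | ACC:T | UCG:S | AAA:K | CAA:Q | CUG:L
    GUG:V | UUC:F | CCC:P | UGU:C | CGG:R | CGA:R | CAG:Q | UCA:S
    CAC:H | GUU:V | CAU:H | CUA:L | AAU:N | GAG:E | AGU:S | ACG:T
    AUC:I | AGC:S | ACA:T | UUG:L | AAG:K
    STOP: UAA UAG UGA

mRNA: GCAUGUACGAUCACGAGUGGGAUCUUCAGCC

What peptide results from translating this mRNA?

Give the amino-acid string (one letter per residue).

start AUG at pos 2
pos 2: AUG -> M; peptide=M
pos 5: UAC -> Y; peptide=MY
pos 8: GAU -> D; peptide=MYD
pos 11: CAC -> H; peptide=MYDH
pos 14: GAG -> E; peptide=MYDHE
pos 17: UGG -> W; peptide=MYDHEW
pos 20: GAU -> D; peptide=MYDHEWD
pos 23: CUU -> L; peptide=MYDHEWDL
pos 26: CAG -> Q; peptide=MYDHEWDLQ
pos 29: only 2 nt remain (<3), stop (end of mRNA)

Answer: MYDHEWDLQ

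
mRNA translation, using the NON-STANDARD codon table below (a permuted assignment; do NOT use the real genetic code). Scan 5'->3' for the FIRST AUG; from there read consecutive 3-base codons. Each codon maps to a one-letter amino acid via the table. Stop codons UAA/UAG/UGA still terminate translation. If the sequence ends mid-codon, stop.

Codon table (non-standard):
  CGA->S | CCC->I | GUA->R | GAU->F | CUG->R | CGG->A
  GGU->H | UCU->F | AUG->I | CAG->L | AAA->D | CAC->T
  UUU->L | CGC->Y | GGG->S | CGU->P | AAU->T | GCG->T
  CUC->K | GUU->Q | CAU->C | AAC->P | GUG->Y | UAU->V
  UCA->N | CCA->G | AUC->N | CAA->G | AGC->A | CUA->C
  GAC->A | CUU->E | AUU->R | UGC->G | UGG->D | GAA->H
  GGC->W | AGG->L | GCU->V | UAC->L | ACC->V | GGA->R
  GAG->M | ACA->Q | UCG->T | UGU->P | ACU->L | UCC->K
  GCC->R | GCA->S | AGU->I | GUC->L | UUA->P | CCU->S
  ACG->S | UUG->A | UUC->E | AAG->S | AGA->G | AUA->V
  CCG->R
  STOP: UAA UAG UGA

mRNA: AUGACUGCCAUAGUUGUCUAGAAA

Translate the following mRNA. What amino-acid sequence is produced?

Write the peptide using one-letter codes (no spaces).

Answer: ILRVQL

Derivation:
start AUG at pos 0
pos 0: AUG -> I; peptide=I
pos 3: ACU -> L; peptide=IL
pos 6: GCC -> R; peptide=ILR
pos 9: AUA -> V; peptide=ILRV
pos 12: GUU -> Q; peptide=ILRVQ
pos 15: GUC -> L; peptide=ILRVQL
pos 18: UAG -> STOP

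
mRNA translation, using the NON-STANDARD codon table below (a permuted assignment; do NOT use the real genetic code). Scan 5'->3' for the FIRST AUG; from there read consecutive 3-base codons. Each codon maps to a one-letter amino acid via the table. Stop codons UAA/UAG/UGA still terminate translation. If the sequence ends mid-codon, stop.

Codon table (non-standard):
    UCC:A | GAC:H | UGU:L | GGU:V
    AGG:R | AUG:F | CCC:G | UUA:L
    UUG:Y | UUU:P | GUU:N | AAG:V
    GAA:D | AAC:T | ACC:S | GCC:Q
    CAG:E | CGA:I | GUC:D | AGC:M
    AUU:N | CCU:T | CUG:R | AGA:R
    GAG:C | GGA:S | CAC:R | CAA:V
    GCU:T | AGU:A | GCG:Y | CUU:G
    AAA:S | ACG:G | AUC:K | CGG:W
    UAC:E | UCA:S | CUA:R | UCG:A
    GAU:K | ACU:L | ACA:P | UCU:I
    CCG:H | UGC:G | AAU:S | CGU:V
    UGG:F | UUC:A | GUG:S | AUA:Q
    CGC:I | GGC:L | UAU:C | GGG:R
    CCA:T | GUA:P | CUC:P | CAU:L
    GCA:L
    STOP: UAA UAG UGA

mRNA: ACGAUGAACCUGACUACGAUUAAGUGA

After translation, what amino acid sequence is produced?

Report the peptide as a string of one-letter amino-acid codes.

Answer: FTRLGNV

Derivation:
start AUG at pos 3
pos 3: AUG -> F; peptide=F
pos 6: AAC -> T; peptide=FT
pos 9: CUG -> R; peptide=FTR
pos 12: ACU -> L; peptide=FTRL
pos 15: ACG -> G; peptide=FTRLG
pos 18: AUU -> N; peptide=FTRLGN
pos 21: AAG -> V; peptide=FTRLGNV
pos 24: UGA -> STOP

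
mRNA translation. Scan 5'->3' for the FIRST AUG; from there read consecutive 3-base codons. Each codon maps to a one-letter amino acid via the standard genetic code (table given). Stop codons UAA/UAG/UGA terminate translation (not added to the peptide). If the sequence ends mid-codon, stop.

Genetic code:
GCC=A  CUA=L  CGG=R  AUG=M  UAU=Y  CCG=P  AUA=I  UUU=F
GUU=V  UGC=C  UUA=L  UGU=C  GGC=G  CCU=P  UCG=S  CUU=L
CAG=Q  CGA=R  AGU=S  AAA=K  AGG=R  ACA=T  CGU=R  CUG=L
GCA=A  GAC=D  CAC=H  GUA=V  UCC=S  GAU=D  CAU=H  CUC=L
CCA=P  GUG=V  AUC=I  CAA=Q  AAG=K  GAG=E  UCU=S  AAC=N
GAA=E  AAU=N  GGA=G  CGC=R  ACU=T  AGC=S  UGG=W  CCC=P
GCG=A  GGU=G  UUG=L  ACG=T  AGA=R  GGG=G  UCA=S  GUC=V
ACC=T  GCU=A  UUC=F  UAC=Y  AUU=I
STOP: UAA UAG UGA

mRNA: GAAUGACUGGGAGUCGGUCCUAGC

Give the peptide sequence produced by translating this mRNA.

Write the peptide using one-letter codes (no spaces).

Answer: MTGSRS

Derivation:
start AUG at pos 2
pos 2: AUG -> M; peptide=M
pos 5: ACU -> T; peptide=MT
pos 8: GGG -> G; peptide=MTG
pos 11: AGU -> S; peptide=MTGS
pos 14: CGG -> R; peptide=MTGSR
pos 17: UCC -> S; peptide=MTGSRS
pos 20: UAG -> STOP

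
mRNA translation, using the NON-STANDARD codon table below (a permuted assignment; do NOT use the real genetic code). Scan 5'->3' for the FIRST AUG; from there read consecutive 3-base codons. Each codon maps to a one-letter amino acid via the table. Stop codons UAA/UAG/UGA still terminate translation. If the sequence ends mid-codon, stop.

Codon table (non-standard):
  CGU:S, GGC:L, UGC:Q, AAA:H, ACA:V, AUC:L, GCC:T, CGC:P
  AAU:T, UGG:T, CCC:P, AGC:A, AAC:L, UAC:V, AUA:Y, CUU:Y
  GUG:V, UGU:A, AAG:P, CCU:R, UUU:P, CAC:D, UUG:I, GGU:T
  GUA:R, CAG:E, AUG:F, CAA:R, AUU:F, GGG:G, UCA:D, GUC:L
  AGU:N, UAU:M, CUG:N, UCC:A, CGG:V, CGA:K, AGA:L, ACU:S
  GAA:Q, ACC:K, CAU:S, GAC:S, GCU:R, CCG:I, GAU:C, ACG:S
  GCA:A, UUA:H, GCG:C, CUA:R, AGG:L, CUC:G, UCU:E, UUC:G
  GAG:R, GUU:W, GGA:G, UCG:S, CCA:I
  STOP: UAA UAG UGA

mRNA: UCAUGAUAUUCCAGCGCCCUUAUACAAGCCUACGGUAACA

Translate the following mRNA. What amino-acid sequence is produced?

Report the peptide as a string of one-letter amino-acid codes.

Answer: FYGEPRMVARV

Derivation:
start AUG at pos 2
pos 2: AUG -> F; peptide=F
pos 5: AUA -> Y; peptide=FY
pos 8: UUC -> G; peptide=FYG
pos 11: CAG -> E; peptide=FYGE
pos 14: CGC -> P; peptide=FYGEP
pos 17: CCU -> R; peptide=FYGEPR
pos 20: UAU -> M; peptide=FYGEPRM
pos 23: ACA -> V; peptide=FYGEPRMV
pos 26: AGC -> A; peptide=FYGEPRMVA
pos 29: CUA -> R; peptide=FYGEPRMVAR
pos 32: CGG -> V; peptide=FYGEPRMVARV
pos 35: UAA -> STOP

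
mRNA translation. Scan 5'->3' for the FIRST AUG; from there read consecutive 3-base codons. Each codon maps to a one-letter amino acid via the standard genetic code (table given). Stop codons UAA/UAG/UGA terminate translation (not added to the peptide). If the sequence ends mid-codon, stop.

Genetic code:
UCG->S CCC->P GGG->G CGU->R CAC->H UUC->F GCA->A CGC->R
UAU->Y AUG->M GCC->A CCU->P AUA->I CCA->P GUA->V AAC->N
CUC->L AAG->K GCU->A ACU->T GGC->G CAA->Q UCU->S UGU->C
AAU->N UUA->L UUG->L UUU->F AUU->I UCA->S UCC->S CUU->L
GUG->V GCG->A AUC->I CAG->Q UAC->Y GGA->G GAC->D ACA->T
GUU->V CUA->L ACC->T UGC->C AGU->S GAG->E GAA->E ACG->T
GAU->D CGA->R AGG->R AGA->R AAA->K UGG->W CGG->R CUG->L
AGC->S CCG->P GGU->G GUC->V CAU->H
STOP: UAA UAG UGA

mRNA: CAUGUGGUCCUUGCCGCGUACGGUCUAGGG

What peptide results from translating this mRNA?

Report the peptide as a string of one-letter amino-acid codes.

start AUG at pos 1
pos 1: AUG -> M; peptide=M
pos 4: UGG -> W; peptide=MW
pos 7: UCC -> S; peptide=MWS
pos 10: UUG -> L; peptide=MWSL
pos 13: CCG -> P; peptide=MWSLP
pos 16: CGU -> R; peptide=MWSLPR
pos 19: ACG -> T; peptide=MWSLPRT
pos 22: GUC -> V; peptide=MWSLPRTV
pos 25: UAG -> STOP

Answer: MWSLPRTV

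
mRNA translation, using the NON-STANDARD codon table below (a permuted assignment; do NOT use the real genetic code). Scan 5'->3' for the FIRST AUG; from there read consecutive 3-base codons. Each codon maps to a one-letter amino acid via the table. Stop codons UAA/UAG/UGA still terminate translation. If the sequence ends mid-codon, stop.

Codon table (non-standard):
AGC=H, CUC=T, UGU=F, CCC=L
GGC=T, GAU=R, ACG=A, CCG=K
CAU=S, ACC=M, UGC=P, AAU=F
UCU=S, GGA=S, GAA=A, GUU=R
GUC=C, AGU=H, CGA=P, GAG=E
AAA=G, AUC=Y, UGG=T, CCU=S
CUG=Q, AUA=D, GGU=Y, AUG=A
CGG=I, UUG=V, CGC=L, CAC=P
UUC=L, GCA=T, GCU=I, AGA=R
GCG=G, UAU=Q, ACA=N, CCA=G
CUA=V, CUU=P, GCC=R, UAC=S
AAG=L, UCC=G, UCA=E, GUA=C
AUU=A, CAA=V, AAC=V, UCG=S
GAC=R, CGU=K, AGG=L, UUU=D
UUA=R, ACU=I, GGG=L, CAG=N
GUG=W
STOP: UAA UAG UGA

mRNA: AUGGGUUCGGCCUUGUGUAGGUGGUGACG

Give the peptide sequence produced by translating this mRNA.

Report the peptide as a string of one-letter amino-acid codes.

start AUG at pos 0
pos 0: AUG -> A; peptide=A
pos 3: GGU -> Y; peptide=AY
pos 6: UCG -> S; peptide=AYS
pos 9: GCC -> R; peptide=AYSR
pos 12: UUG -> V; peptide=AYSRV
pos 15: UGU -> F; peptide=AYSRVF
pos 18: AGG -> L; peptide=AYSRVFL
pos 21: UGG -> T; peptide=AYSRVFLT
pos 24: UGA -> STOP

Answer: AYSRVFLT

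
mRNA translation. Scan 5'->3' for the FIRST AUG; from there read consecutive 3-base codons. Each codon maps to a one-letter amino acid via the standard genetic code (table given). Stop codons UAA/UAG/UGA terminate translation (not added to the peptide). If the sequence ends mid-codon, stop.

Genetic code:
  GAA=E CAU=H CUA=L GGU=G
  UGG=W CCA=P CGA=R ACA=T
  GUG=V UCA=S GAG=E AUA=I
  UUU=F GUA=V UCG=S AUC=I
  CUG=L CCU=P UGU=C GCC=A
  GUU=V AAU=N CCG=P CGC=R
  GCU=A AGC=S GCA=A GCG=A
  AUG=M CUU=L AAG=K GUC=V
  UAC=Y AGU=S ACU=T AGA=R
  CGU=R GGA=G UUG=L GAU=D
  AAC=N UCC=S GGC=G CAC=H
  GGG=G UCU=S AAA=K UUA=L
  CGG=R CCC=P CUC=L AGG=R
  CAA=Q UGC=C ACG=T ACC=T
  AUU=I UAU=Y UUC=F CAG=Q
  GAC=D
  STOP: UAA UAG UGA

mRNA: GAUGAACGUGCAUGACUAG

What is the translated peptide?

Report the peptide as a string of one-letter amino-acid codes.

Answer: MNVHD

Derivation:
start AUG at pos 1
pos 1: AUG -> M; peptide=M
pos 4: AAC -> N; peptide=MN
pos 7: GUG -> V; peptide=MNV
pos 10: CAU -> H; peptide=MNVH
pos 13: GAC -> D; peptide=MNVHD
pos 16: UAG -> STOP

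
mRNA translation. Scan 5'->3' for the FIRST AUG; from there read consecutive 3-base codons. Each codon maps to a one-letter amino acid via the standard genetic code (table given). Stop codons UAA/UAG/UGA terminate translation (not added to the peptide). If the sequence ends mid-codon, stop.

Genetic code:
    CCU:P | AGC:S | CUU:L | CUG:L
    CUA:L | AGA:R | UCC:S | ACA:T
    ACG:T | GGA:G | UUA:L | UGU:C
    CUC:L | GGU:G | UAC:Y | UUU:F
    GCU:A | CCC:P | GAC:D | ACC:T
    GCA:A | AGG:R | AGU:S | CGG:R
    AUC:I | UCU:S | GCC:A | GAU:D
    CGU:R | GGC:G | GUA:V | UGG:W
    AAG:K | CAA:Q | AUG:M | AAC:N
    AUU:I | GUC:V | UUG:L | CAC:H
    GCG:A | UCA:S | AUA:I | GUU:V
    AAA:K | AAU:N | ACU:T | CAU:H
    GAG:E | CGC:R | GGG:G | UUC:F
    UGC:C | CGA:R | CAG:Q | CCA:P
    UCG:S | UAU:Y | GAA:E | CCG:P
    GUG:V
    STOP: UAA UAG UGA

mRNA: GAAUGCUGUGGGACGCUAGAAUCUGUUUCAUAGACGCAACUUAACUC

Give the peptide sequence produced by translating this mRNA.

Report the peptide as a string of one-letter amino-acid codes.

Answer: MLWDARICFIDAT

Derivation:
start AUG at pos 2
pos 2: AUG -> M; peptide=M
pos 5: CUG -> L; peptide=ML
pos 8: UGG -> W; peptide=MLW
pos 11: GAC -> D; peptide=MLWD
pos 14: GCU -> A; peptide=MLWDA
pos 17: AGA -> R; peptide=MLWDAR
pos 20: AUC -> I; peptide=MLWDARI
pos 23: UGU -> C; peptide=MLWDARIC
pos 26: UUC -> F; peptide=MLWDARICF
pos 29: AUA -> I; peptide=MLWDARICFI
pos 32: GAC -> D; peptide=MLWDARICFID
pos 35: GCA -> A; peptide=MLWDARICFIDA
pos 38: ACU -> T; peptide=MLWDARICFIDAT
pos 41: UAA -> STOP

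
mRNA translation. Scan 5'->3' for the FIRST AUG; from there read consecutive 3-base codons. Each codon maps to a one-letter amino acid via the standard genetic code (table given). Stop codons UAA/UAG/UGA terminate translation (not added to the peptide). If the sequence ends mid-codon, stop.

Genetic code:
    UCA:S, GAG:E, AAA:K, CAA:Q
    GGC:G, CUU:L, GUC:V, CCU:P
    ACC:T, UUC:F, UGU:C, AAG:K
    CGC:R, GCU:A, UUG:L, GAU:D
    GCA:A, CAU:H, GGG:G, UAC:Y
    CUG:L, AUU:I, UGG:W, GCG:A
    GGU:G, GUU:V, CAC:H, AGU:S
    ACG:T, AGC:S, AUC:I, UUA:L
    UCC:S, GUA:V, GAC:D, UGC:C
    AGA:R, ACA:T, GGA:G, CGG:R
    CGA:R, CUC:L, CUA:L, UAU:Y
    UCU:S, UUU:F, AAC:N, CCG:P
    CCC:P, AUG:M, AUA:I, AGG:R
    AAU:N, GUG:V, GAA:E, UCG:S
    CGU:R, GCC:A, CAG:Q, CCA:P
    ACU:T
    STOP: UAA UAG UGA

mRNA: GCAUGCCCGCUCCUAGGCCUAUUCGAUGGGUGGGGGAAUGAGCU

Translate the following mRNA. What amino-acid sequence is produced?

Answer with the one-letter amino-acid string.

Answer: MPAPRPIRWVGE

Derivation:
start AUG at pos 2
pos 2: AUG -> M; peptide=M
pos 5: CCC -> P; peptide=MP
pos 8: GCU -> A; peptide=MPA
pos 11: CCU -> P; peptide=MPAP
pos 14: AGG -> R; peptide=MPAPR
pos 17: CCU -> P; peptide=MPAPRP
pos 20: AUU -> I; peptide=MPAPRPI
pos 23: CGA -> R; peptide=MPAPRPIR
pos 26: UGG -> W; peptide=MPAPRPIRW
pos 29: GUG -> V; peptide=MPAPRPIRWV
pos 32: GGG -> G; peptide=MPAPRPIRWVG
pos 35: GAA -> E; peptide=MPAPRPIRWVGE
pos 38: UGA -> STOP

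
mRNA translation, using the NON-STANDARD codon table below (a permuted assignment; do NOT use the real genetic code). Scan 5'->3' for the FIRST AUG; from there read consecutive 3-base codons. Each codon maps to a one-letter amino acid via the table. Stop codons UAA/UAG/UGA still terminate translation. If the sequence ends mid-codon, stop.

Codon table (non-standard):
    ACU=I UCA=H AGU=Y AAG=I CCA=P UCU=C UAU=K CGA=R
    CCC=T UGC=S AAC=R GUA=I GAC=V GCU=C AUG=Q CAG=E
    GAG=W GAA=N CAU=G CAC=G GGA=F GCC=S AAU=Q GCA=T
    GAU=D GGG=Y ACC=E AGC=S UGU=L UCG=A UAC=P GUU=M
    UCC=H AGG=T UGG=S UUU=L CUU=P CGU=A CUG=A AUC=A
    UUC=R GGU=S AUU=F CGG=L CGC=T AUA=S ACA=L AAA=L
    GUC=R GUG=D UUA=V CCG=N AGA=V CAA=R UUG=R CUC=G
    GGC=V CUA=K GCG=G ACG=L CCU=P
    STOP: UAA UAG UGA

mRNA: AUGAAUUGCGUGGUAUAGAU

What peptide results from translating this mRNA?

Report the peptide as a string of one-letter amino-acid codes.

start AUG at pos 0
pos 0: AUG -> Q; peptide=Q
pos 3: AAU -> Q; peptide=QQ
pos 6: UGC -> S; peptide=QQS
pos 9: GUG -> D; peptide=QQSD
pos 12: GUA -> I; peptide=QQSDI
pos 15: UAG -> STOP

Answer: QQSDI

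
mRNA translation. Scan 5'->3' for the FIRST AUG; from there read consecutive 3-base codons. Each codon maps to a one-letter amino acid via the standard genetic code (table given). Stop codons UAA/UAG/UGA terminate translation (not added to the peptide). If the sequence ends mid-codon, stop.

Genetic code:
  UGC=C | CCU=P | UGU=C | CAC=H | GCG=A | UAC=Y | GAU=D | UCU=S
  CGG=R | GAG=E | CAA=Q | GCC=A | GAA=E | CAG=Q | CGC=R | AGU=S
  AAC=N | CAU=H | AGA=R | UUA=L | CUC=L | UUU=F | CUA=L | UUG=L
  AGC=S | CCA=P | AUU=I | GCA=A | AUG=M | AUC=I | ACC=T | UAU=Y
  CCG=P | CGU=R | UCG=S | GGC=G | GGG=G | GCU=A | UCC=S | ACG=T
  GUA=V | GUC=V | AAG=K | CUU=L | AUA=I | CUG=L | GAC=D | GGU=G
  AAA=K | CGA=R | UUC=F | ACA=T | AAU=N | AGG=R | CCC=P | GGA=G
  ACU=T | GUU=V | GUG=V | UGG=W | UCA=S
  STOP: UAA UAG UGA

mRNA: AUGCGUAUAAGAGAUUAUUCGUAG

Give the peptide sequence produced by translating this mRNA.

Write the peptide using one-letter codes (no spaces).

Answer: MRIRDYS

Derivation:
start AUG at pos 0
pos 0: AUG -> M; peptide=M
pos 3: CGU -> R; peptide=MR
pos 6: AUA -> I; peptide=MRI
pos 9: AGA -> R; peptide=MRIR
pos 12: GAU -> D; peptide=MRIRD
pos 15: UAU -> Y; peptide=MRIRDY
pos 18: UCG -> S; peptide=MRIRDYS
pos 21: UAG -> STOP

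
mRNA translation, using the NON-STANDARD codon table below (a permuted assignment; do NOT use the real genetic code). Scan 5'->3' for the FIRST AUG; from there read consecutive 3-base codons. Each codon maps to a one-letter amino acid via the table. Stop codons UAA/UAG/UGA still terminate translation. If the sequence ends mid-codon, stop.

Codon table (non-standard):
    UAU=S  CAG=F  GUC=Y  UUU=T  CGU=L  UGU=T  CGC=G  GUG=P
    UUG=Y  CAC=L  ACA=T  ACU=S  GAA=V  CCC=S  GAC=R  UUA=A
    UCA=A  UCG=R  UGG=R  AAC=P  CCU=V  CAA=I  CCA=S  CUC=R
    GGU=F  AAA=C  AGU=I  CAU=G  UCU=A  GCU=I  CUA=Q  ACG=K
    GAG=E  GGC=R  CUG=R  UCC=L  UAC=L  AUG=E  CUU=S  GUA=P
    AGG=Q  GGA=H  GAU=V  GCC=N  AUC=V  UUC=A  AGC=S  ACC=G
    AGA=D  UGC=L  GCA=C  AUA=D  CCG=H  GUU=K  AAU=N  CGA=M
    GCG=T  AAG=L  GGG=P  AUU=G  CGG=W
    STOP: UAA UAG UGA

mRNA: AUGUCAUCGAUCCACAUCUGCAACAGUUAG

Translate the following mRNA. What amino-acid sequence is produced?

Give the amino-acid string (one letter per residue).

start AUG at pos 0
pos 0: AUG -> E; peptide=E
pos 3: UCA -> A; peptide=EA
pos 6: UCG -> R; peptide=EAR
pos 9: AUC -> V; peptide=EARV
pos 12: CAC -> L; peptide=EARVL
pos 15: AUC -> V; peptide=EARVLV
pos 18: UGC -> L; peptide=EARVLVL
pos 21: AAC -> P; peptide=EARVLVLP
pos 24: AGU -> I; peptide=EARVLVLPI
pos 27: UAG -> STOP

Answer: EARVLVLPI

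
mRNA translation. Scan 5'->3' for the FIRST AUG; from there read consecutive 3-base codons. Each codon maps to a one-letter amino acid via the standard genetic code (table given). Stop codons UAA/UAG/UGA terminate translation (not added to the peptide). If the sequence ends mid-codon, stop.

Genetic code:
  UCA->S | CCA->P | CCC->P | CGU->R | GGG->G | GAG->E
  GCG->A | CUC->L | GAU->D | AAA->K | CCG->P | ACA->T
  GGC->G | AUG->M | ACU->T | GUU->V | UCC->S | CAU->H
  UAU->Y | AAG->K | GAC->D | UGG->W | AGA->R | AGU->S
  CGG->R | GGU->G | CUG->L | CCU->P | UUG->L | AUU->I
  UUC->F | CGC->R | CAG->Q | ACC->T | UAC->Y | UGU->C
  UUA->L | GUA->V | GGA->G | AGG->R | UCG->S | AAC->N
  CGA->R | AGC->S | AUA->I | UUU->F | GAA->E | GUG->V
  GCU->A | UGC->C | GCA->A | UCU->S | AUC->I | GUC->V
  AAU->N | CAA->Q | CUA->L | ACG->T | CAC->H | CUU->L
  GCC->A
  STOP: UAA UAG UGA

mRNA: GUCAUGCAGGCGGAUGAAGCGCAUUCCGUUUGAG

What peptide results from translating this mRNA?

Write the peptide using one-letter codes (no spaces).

start AUG at pos 3
pos 3: AUG -> M; peptide=M
pos 6: CAG -> Q; peptide=MQ
pos 9: GCG -> A; peptide=MQA
pos 12: GAU -> D; peptide=MQAD
pos 15: GAA -> E; peptide=MQADE
pos 18: GCG -> A; peptide=MQADEA
pos 21: CAU -> H; peptide=MQADEAH
pos 24: UCC -> S; peptide=MQADEAHS
pos 27: GUU -> V; peptide=MQADEAHSV
pos 30: UGA -> STOP

Answer: MQADEAHSV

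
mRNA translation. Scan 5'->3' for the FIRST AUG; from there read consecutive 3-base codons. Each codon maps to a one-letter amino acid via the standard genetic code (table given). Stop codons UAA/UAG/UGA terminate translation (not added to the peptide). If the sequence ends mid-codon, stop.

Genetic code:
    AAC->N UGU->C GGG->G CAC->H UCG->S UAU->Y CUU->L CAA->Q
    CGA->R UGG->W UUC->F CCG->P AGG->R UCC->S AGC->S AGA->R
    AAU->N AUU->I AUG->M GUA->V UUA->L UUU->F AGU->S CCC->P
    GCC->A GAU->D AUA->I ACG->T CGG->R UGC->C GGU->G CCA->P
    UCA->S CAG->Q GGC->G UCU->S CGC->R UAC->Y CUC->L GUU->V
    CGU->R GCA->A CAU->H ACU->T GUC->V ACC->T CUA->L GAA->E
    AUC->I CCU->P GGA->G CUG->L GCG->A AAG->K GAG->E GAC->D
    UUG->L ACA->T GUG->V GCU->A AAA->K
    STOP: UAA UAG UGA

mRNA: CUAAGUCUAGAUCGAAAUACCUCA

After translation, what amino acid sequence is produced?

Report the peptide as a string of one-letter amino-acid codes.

Answer: (empty: no AUG start codon)

Derivation:
no AUG start codon found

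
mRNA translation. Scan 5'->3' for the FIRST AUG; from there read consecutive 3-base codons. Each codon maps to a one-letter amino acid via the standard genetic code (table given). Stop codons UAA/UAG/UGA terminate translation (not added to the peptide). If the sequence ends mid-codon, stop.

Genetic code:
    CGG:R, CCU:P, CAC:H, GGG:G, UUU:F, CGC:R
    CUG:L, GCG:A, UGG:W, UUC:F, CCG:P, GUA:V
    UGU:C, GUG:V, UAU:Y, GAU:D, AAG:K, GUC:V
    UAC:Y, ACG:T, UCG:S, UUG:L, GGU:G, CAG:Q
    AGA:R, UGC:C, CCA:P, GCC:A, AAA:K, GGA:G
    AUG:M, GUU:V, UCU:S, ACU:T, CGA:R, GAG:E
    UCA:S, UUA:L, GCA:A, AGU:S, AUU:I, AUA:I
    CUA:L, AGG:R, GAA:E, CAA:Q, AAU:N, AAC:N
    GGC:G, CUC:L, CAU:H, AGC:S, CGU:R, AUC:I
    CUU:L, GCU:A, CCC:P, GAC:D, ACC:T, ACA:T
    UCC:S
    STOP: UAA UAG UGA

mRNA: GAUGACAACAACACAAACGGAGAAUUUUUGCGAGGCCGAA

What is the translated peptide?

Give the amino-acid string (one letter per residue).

start AUG at pos 1
pos 1: AUG -> M; peptide=M
pos 4: ACA -> T; peptide=MT
pos 7: ACA -> T; peptide=MTT
pos 10: ACA -> T; peptide=MTTT
pos 13: CAA -> Q; peptide=MTTTQ
pos 16: ACG -> T; peptide=MTTTQT
pos 19: GAG -> E; peptide=MTTTQTE
pos 22: AAU -> N; peptide=MTTTQTEN
pos 25: UUU -> F; peptide=MTTTQTENF
pos 28: UGC -> C; peptide=MTTTQTENFC
pos 31: GAG -> E; peptide=MTTTQTENFCE
pos 34: GCC -> A; peptide=MTTTQTENFCEA
pos 37: GAA -> E; peptide=MTTTQTENFCEAE
pos 40: only 0 nt remain (<3), stop (end of mRNA)

Answer: MTTTQTENFCEAE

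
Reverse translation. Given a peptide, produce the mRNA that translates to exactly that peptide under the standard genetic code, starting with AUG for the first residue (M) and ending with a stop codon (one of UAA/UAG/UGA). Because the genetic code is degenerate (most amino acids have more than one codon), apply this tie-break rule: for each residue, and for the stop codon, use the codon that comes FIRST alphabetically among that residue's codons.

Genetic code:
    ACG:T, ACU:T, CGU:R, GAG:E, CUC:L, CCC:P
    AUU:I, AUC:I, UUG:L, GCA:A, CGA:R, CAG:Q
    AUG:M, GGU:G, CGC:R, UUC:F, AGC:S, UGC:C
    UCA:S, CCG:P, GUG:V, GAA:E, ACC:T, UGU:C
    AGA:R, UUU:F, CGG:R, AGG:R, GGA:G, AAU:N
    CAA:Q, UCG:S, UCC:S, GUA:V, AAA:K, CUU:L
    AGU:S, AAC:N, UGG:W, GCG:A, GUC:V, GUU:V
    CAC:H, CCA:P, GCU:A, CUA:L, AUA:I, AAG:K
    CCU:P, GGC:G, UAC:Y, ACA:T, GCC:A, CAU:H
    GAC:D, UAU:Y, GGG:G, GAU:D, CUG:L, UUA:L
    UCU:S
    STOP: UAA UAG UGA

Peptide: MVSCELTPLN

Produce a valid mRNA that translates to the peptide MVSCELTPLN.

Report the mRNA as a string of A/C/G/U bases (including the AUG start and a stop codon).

Answer: mRNA: AUGGUAAGCUGCGAACUAACACCACUAAACUAA

Derivation:
residue 1: M -> AUG (start codon)
residue 2: V codons sorted = GUA,GUC,GUG,GUU -> pick first = GUA
residue 3: S codons sorted = AGC,AGU,UCA,UCC,UCG,UCU -> pick first = AGC
residue 4: C codons sorted = UGC,UGU -> pick first = UGC
residue 5: E codons sorted = GAA,GAG -> pick first = GAA
residue 6: L codons sorted = CUA,CUC,CUG,CUU,UUA,UUG -> pick first = CUA
residue 7: T codons sorted = ACA,ACC,ACG,ACU -> pick first = ACA
residue 8: P codons sorted = CCA,CCC,CCG,CCU -> pick first = CCA
residue 9: L codons sorted = CUA,CUC,CUG,CUU,UUA,UUG -> pick first = CUA
residue 10: N codons sorted = AAC,AAU -> pick first = AAC
terminator: stop codons sorted = UAA,UAG,UGA -> pick first = UAA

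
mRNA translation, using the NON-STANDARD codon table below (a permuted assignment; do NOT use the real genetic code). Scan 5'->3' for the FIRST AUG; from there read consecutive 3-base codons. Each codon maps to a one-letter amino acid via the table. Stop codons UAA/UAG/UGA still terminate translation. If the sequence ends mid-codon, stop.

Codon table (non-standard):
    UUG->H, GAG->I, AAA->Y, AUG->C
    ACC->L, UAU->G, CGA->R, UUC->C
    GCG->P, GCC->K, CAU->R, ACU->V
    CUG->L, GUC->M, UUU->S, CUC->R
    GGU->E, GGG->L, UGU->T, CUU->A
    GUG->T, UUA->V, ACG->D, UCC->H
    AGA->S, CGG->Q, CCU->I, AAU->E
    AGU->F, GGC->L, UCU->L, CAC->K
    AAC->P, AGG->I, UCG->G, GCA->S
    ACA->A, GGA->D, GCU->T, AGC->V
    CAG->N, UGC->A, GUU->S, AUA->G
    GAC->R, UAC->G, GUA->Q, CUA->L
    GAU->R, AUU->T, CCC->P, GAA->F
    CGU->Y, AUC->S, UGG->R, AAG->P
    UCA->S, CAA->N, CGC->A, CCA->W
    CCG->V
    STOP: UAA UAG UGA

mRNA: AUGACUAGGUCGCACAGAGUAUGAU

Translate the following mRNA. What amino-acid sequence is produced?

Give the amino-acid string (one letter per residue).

start AUG at pos 0
pos 0: AUG -> C; peptide=C
pos 3: ACU -> V; peptide=CV
pos 6: AGG -> I; peptide=CVI
pos 9: UCG -> G; peptide=CVIG
pos 12: CAC -> K; peptide=CVIGK
pos 15: AGA -> S; peptide=CVIGKS
pos 18: GUA -> Q; peptide=CVIGKSQ
pos 21: UGA -> STOP

Answer: CVIGKSQ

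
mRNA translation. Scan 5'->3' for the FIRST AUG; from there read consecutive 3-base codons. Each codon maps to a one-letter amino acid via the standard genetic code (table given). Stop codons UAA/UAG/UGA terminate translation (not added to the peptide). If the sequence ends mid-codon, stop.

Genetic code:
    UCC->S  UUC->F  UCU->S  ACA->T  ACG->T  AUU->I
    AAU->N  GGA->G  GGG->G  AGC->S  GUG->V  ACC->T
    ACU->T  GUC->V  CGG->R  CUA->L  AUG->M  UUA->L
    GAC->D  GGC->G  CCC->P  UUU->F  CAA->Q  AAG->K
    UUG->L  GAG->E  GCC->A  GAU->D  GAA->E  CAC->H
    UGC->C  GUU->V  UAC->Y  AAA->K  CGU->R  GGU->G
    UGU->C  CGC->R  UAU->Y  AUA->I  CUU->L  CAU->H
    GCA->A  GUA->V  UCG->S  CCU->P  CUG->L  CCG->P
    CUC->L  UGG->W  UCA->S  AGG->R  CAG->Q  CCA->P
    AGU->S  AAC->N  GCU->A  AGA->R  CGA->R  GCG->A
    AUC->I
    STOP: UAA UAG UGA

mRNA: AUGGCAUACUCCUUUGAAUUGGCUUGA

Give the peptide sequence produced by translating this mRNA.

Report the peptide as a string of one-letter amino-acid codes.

start AUG at pos 0
pos 0: AUG -> M; peptide=M
pos 3: GCA -> A; peptide=MA
pos 6: UAC -> Y; peptide=MAY
pos 9: UCC -> S; peptide=MAYS
pos 12: UUU -> F; peptide=MAYSF
pos 15: GAA -> E; peptide=MAYSFE
pos 18: UUG -> L; peptide=MAYSFEL
pos 21: GCU -> A; peptide=MAYSFELA
pos 24: UGA -> STOP

Answer: MAYSFELA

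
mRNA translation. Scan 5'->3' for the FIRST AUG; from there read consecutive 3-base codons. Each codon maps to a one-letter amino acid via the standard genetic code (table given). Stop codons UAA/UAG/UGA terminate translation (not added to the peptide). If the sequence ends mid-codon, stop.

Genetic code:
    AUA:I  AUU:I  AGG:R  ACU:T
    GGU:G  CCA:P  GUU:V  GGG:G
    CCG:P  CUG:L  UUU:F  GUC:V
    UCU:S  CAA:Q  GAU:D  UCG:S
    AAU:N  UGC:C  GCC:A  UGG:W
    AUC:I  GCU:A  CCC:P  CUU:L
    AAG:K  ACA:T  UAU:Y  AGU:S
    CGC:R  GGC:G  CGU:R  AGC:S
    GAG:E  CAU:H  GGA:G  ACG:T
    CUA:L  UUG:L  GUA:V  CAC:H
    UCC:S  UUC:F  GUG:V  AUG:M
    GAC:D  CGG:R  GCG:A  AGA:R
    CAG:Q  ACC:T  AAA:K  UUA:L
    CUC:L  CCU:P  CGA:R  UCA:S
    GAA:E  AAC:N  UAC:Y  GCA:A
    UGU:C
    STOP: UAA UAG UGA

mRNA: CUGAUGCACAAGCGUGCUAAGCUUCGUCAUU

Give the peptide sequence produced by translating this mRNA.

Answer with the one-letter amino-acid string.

start AUG at pos 3
pos 3: AUG -> M; peptide=M
pos 6: CAC -> H; peptide=MH
pos 9: AAG -> K; peptide=MHK
pos 12: CGU -> R; peptide=MHKR
pos 15: GCU -> A; peptide=MHKRA
pos 18: AAG -> K; peptide=MHKRAK
pos 21: CUU -> L; peptide=MHKRAKL
pos 24: CGU -> R; peptide=MHKRAKLR
pos 27: CAU -> H; peptide=MHKRAKLRH
pos 30: only 1 nt remain (<3), stop (end of mRNA)

Answer: MHKRAKLRH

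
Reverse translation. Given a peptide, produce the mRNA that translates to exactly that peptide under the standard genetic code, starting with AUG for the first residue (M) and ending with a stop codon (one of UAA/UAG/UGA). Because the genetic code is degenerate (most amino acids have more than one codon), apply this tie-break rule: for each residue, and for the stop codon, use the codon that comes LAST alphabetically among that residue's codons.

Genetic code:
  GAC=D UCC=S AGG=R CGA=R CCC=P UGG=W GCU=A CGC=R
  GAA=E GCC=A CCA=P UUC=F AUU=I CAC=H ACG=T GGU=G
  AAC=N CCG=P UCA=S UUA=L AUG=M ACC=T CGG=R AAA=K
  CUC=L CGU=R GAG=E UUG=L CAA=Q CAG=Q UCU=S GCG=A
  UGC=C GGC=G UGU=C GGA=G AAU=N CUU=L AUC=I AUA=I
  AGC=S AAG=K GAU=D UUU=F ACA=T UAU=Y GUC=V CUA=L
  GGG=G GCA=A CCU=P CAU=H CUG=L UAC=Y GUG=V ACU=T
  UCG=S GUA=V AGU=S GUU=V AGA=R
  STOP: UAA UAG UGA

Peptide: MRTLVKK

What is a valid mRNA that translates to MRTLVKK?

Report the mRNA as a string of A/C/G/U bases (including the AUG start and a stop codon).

Answer: mRNA: AUGCGUACUUUGGUUAAGAAGUGA

Derivation:
residue 1: M -> AUG (start codon)
residue 2: R codons sorted = AGA,AGG,CGA,CGC,CGG,CGU -> pick last = CGU
residue 3: T codons sorted = ACA,ACC,ACG,ACU -> pick last = ACU
residue 4: L codons sorted = CUA,CUC,CUG,CUU,UUA,UUG -> pick last = UUG
residue 5: V codons sorted = GUA,GUC,GUG,GUU -> pick last = GUU
residue 6: K codons sorted = AAA,AAG -> pick last = AAG
residue 7: K codons sorted = AAA,AAG -> pick last = AAG
terminator: stop codons sorted = UAA,UAG,UGA -> pick last = UGA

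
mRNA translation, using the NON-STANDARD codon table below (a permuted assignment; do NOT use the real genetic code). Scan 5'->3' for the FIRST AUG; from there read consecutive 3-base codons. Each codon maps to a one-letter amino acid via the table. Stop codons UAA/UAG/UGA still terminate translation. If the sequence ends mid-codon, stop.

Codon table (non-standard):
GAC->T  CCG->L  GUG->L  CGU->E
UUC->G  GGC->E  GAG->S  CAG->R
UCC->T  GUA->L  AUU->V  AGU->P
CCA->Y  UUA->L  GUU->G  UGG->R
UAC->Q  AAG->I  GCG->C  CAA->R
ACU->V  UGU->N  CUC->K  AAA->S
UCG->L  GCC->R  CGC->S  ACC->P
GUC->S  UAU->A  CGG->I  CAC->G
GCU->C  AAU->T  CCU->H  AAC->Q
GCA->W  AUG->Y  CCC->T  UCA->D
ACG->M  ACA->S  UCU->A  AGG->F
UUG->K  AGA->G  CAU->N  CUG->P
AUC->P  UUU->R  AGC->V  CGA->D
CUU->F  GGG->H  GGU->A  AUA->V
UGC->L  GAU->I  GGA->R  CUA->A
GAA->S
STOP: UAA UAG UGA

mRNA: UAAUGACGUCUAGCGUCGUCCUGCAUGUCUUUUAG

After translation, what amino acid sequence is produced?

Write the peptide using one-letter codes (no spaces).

start AUG at pos 2
pos 2: AUG -> Y; peptide=Y
pos 5: ACG -> M; peptide=YM
pos 8: UCU -> A; peptide=YMA
pos 11: AGC -> V; peptide=YMAV
pos 14: GUC -> S; peptide=YMAVS
pos 17: GUC -> S; peptide=YMAVSS
pos 20: CUG -> P; peptide=YMAVSSP
pos 23: CAU -> N; peptide=YMAVSSPN
pos 26: GUC -> S; peptide=YMAVSSPNS
pos 29: UUU -> R; peptide=YMAVSSPNSR
pos 32: UAG -> STOP

Answer: YMAVSSPNSR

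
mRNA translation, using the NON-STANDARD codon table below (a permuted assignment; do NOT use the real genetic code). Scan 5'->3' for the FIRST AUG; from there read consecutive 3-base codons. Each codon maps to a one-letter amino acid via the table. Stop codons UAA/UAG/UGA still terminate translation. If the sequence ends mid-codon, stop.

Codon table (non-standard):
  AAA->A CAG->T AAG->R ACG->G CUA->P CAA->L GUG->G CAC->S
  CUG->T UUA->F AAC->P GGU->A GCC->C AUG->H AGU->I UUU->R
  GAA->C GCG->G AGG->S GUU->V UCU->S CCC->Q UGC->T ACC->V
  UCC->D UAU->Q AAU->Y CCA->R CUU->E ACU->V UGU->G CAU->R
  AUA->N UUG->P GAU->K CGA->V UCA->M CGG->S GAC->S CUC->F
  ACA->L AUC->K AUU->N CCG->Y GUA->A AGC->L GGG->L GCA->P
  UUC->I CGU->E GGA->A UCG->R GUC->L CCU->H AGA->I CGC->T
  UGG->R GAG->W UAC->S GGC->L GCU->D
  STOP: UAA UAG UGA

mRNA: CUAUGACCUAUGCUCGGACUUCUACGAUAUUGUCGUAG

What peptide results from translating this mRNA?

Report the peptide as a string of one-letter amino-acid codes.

Answer: HVQDSVSGNPR

Derivation:
start AUG at pos 2
pos 2: AUG -> H; peptide=H
pos 5: ACC -> V; peptide=HV
pos 8: UAU -> Q; peptide=HVQ
pos 11: GCU -> D; peptide=HVQD
pos 14: CGG -> S; peptide=HVQDS
pos 17: ACU -> V; peptide=HVQDSV
pos 20: UCU -> S; peptide=HVQDSVS
pos 23: ACG -> G; peptide=HVQDSVSG
pos 26: AUA -> N; peptide=HVQDSVSGN
pos 29: UUG -> P; peptide=HVQDSVSGNP
pos 32: UCG -> R; peptide=HVQDSVSGNPR
pos 35: UAG -> STOP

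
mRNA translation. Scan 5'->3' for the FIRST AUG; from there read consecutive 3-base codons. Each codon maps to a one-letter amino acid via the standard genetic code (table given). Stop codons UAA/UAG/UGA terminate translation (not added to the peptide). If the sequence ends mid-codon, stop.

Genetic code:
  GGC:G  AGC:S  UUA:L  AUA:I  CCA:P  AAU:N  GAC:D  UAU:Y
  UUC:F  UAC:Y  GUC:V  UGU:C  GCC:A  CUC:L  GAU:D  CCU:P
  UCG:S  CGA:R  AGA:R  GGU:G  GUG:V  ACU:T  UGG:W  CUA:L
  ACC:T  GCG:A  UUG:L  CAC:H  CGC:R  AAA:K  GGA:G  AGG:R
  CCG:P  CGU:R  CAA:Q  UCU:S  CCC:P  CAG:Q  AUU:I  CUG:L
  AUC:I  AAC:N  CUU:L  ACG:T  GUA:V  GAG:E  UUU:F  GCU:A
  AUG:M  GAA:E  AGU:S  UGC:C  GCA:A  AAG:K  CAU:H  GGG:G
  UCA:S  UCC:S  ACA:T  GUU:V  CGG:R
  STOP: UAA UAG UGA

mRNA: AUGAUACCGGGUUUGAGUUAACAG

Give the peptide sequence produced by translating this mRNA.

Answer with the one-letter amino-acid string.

start AUG at pos 0
pos 0: AUG -> M; peptide=M
pos 3: AUA -> I; peptide=MI
pos 6: CCG -> P; peptide=MIP
pos 9: GGU -> G; peptide=MIPG
pos 12: UUG -> L; peptide=MIPGL
pos 15: AGU -> S; peptide=MIPGLS
pos 18: UAA -> STOP

Answer: MIPGLS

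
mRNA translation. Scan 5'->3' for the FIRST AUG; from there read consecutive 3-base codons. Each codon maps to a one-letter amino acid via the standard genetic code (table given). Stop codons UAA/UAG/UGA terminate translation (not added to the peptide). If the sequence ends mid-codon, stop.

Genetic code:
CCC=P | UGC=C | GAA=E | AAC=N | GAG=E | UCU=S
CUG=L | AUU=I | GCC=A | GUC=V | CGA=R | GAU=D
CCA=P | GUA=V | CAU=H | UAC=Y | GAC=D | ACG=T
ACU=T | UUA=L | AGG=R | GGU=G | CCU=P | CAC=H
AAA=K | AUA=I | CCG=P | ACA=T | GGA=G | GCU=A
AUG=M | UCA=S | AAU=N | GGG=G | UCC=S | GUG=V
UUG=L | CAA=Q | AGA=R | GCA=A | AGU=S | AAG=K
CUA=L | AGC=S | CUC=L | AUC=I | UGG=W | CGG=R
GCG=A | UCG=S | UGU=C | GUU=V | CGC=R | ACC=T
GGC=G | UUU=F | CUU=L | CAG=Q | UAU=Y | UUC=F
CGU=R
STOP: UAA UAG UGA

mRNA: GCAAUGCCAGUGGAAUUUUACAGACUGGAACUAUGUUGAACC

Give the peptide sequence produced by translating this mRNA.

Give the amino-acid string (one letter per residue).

Answer: MPVEFYRLELC

Derivation:
start AUG at pos 3
pos 3: AUG -> M; peptide=M
pos 6: CCA -> P; peptide=MP
pos 9: GUG -> V; peptide=MPV
pos 12: GAA -> E; peptide=MPVE
pos 15: UUU -> F; peptide=MPVEF
pos 18: UAC -> Y; peptide=MPVEFY
pos 21: AGA -> R; peptide=MPVEFYR
pos 24: CUG -> L; peptide=MPVEFYRL
pos 27: GAA -> E; peptide=MPVEFYRLE
pos 30: CUA -> L; peptide=MPVEFYRLEL
pos 33: UGU -> C; peptide=MPVEFYRLELC
pos 36: UGA -> STOP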